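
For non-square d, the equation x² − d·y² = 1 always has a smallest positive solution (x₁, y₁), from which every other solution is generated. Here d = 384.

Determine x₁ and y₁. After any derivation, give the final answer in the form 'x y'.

4801 245

√384 = [19; 1,1,2,9,2,1,1,38, …], period ℓ=8 (even) → k=7
step 0: (19, 1)  from 19·(1,0) + (0,1)
step 1: (20, 1)  from 1·(19,1) + (1,0)
…
step 3: (98, 5)  from 2·(39,2) + (20,1)
…
step 5: (1940, 99)  from 2·(921,47) + (98,5)
step 6: (2861, 146)  from 1·(1940,99) + (921,47)
step 7: (4801, 245)  from 1·(2861,146) + (1940,99)
fundamental: x₁=4801, y₁=245  (since 23049601 − 384·60025 = 1)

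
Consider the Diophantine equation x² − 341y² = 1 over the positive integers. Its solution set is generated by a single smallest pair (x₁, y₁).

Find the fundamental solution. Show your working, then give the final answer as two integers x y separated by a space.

10626551 575460

d=341: √d = [18; 2,6,1,8,2,…,6,2,36] (ℓ=14, even), read p_13/q_13
i=0: a=18 ⇒ p=18, q=1
…
i=4: a=8 ⇒ p=2456, q=133
…
i=7: a=2 ⇒ p=20479, q=1109
…
i=9: a=2 ⇒ p=76727, q=4155
…
i=12: a=6 ⇒ p=4953942, q=268271
i=13: a=2 ⇒ p=10626551, q=575460
(x₁, y₁) = (10626551, 575460);  10626551² − 341·575460² = 1 ✓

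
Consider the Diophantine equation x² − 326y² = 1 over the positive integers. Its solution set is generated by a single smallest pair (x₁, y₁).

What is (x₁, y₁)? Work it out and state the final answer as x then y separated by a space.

325 18

√326 → a₀=18, period (18,36); ℓ=2 even so k=1
i=0: a=18 ⇒ p=18, q=1
i=1: a=18 ⇒ p=325, q=18
→ (325, 18).  Check: 325²=105625, 326·18²=105624, difference 1.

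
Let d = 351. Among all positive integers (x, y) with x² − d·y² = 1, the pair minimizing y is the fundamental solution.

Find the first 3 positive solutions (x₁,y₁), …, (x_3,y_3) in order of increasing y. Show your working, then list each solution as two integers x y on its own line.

62425 3332
7793761249 416000200
973051091875225 51937624966668

d=351: √d = [18; 1,2,1,3,2,2,2,3,1,2,1,36] (ℓ=12, even), read p_11/q_11
step 0: (18, 1)  from 18·(1,0) + (0,1)
…
step 2: (56, 3)  from 2·(19,1) + (18,1)
step 3: (75, 4)  from 1·(56,3) + (19,1)
…
step 10: (45882, 2449)  from 2·(16543,883) + (12796,683)
step 11: (62425, 3332)  from 1·(45882,2449) + (16543,883)
fundamental: x₁=62425, y₁=3332  (since 3896880625 − 351·11102224 = 1)
k=2:  x_2 = 62425·62425+351·3332·3332 = 7793761249,  y_2 = 62425·3332+3332·62425 = 416000200
k=3:  x_3 = 62425·7793761249+351·3332·416000200 = 973051091875225,  y_3 = 62425·416000200+3332·7793761249 = 51937624966668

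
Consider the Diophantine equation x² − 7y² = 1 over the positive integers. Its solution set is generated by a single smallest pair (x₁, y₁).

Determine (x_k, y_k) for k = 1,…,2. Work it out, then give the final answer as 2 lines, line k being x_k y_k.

8 3
127 48

√7 → a₀=2, period (1,1,1,4); ℓ=4 even so k=3
a_0=2:  p_0=2·1+0=2,  q_0=2·0+1=1
a_1=1:  p_1=1·2+1=3,  q_1=1·1+0=1
a_2=1:  p_2=1·3+2=5,  q_2=1·1+1=2
a_3=1:  p_3=1·5+3=8,  q_3=1·2+1=3
(x₁, y₁) = (8, 3);  8² − 7·3² = 1 ✓
n=2: (8,3)∘(8,3) = (8·8+7·3·3, 8·3+3·8) = (127,48)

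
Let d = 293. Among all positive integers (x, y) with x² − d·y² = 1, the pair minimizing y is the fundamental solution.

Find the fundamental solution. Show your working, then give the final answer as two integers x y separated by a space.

12320649 719780

√293 = [17; 8,1,1,8,34, …], period ℓ=5 (odd) → k=9
step 0: (17, 1)  from 17·(1,0) + (0,1)
step 1: (137, 8)  from 8·(17,1) + (1,0)
step 2: (154, 9)  from 1·(137,8) + (17,1)
…
step 4: (2482, 145)  from 8·(291,17) + (154,9)
…
step 6: (679914, 39721)  from 8·(84679,4947) + (2482,145)
…
step 8: (1444507, 84389)  from 1·(764593,44668) + (679914,39721)
step 9: (12320649, 719780)  from 8·(1444507,84389) + (764593,44668)
(x₁, y₁) = (12320649, 719780);  12320649² − 293·719780² = 1 ✓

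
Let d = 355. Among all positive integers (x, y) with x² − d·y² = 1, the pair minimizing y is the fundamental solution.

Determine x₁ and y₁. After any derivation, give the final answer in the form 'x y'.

954809 50676

d=355: √d = [18; 1,5,3,3,1,6,1,3,3,5,1,36] (ℓ=12, even), read p_11/q_11
i=0: a=18 ⇒ p=18, q=1
i=1: a=1 ⇒ p=19, q=1
i=2: a=5 ⇒ p=113, q=6
i=3: a=3 ⇒ p=358, q=19
…
i=5: a=1 ⇒ p=1545, q=82
…
i=7: a=1 ⇒ p=12002, q=637
i=8: a=3 ⇒ p=46463, q=2466
i=9: a=3 ⇒ p=151391, q=8035
i=10: a=5 ⇒ p=803418, q=42641
i=11: a=1 ⇒ p=954809, q=50676
→ (954809, 50676).  Check: 954809²=911660226481, 355·50676²=911660226480, difference 1.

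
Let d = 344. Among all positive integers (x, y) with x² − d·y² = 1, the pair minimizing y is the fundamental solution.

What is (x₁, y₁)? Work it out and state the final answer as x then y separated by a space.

10405 561

[18; 1,1,4,1,3,1,4,1,1,36] for √344; ℓ=10 ⇒ convergent index 9
step 0: (18, 1)  from 18·(1,0) + (0,1)
step 1: (19, 1)  from 1·(18,1) + (1,0)
step 2: (37, 2)  from 1·(19,1) + (18,1)
…
step 6: (983, 53)  from 1·(779,42) + (204,11)
step 7: (4711, 254)  from 4·(983,53) + (779,42)
step 8: (5694, 307)  from 1·(4711,254) + (983,53)
step 9: (10405, 561)  from 1·(5694,307) + (4711,254)
fundamental: x₁=10405, y₁=561  (since 108264025 − 344·314721 = 1)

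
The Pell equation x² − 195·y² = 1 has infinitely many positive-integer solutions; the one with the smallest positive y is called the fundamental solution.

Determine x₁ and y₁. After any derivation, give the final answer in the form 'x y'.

√195 = [13; 1,26, …], period ℓ=2 (even) → k=1
a_0=13:  p_0=13·1+0=13,  q_0=13·0+1=1
a_1=1:  p_1=1·13+1=14,  q_1=1·1+0=1
(x₁, y₁) = (14, 1);  14² − 195·1² = 1 ✓

14 1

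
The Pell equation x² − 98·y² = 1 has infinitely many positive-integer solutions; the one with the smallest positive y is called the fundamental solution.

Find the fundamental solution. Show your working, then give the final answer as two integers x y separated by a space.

99 10

[9; 1,8,1,18] for √98; ℓ=4 ⇒ convergent index 3
i=0: a=9 ⇒ p=9, q=1
i=1: a=1 ⇒ p=10, q=1
i=2: a=8 ⇒ p=89, q=9
i=3: a=1 ⇒ p=99, q=10
→ (99, 10).  Check: 99²=9801, 98·10²=9800, difference 1.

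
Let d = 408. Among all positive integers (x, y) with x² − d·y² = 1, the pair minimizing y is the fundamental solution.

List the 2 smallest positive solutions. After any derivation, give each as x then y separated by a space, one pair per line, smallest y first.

101 5
20401 1010

d=408: √d = [20; 5,40] (ℓ=2, even), read p_1/q_1
a_0=20:  p_0=20·1+0=20,  q_0=20·0+1=1
a_1=5:  p_1=5·20+1=101,  q_1=5·1+0=5
→ (101, 5).  Check: 101²=10201, 408·5²=10200, difference 1.
(x_2, y_2) = (101·101 + 408·5·5, 101·5 + 5·101) = (20401, 1010)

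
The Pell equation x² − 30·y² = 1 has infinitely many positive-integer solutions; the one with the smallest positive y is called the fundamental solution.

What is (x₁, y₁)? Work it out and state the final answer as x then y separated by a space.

11 2

√30 = [5; 2,10, …], period ℓ=2 (even) → k=1
k=0  a_k=5  p_k/q_k = 5/1
k=1  a_k=2  p_k/q_k = 11/2
fundamental: x₁=11, y₁=2  (since 121 − 30·4 = 1)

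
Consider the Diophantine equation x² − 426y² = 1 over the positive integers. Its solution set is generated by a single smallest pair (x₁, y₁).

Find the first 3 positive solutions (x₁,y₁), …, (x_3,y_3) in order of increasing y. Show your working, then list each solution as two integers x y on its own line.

√426 → a₀=20, period (1,1,1,3,2,6,2,3,1,1,1,40); ℓ=12 even so k=11
i=0: a=20 ⇒ p=20, q=1
i=1: a=1 ⇒ p=21, q=1
…
i=3: a=1 ⇒ p=62, q=3
i=4: a=3 ⇒ p=227, q=11
i=5: a=2 ⇒ p=516, q=25
i=6: a=6 ⇒ p=3323, q=161
…
i=8: a=3 ⇒ p=24809, q=1202
…
i=10: a=1 ⇒ p=56780, q=2751
i=11: a=1 ⇒ p=88751, q=4300
→ (88751, 4300).  Check: 88751²=7876740001, 426·4300²=7876740000, difference 1.
n=2: (88751,4300)∘(88751,4300) = (88751·88751+426·4300·4300, 88751·4300+4300·88751) = (15753480001,763258600)
n=3: (15753480001,763258600)∘(88751,4300) = (88751·15753480001+426·4300·763258600, 88751·763258600+4300·15753480001) = (2796274207048751,135479928012900)

88751 4300
15753480001 763258600
2796274207048751 135479928012900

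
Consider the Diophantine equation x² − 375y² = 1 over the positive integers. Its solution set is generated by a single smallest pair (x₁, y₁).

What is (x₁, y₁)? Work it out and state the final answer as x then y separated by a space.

15124 781

√375 = [19; 2,1,2,1,5,1,2,1,2,38, …], period ℓ=10 (even) → k=9
i=0: a=19 ⇒ p=19, q=1
i=1: a=2 ⇒ p=39, q=2
i=2: a=1 ⇒ p=58, q=3
i=3: a=2 ⇒ p=155, q=8
i=4: a=1 ⇒ p=213, q=11
i=5: a=5 ⇒ p=1220, q=63
i=6: a=1 ⇒ p=1433, q=74
…
i=8: a=1 ⇒ p=5519, q=285
i=9: a=2 ⇒ p=15124, q=781
(x₁, y₁) = (15124, 781);  15124² − 375·781² = 1 ✓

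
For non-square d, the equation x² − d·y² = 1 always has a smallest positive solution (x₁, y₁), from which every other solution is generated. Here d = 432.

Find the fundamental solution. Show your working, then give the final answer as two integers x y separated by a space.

1351 65

√432 → a₀=20, period (1,3,1,1,1,3,1,40); ℓ=8 even so k=7
i=0: a=20 ⇒ p=20, q=1
i=1: a=1 ⇒ p=21, q=1
i=2: a=3 ⇒ p=83, q=4
i=3: a=1 ⇒ p=104, q=5
i=4: a=1 ⇒ p=187, q=9
…
i=6: a=3 ⇒ p=1060, q=51
i=7: a=1 ⇒ p=1351, q=65
→ (1351, 65).  Check: 1351²=1825201, 432·65²=1825200, difference 1.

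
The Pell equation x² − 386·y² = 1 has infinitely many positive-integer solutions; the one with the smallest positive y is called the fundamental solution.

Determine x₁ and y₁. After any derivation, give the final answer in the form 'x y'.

111555 5678

[19; 1,1,1,4,1,18,1,4,1,1,1,38] for √386; ℓ=12 ⇒ convergent index 11
i=0: a=19 ⇒ p=19, q=1
…
i=2: a=1 ⇒ p=39, q=2
i=3: a=1 ⇒ p=59, q=3
i=4: a=4 ⇒ p=275, q=14
i=5: a=1 ⇒ p=334, q=17
i=6: a=18 ⇒ p=6287, q=320
…
i=9: a=1 ⇒ p=39392, q=2005
i=10: a=1 ⇒ p=72163, q=3673
i=11: a=1 ⇒ p=111555, q=5678
(x₁, y₁) = (111555, 5678);  111555² − 386·5678² = 1 ✓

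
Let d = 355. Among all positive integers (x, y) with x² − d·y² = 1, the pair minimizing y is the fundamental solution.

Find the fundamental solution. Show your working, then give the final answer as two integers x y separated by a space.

954809 50676

d=355: √d = [18; 1,5,3,3,1,6,1,3,3,5,1,36] (ℓ=12, even), read p_11/q_11
i=0: a=18 ⇒ p=18, q=1
i=1: a=1 ⇒ p=19, q=1
i=2: a=5 ⇒ p=113, q=6
…
i=6: a=6 ⇒ p=10457, q=555
i=7: a=1 ⇒ p=12002, q=637
…
i=10: a=5 ⇒ p=803418, q=42641
i=11: a=1 ⇒ p=954809, q=50676
(x₁, y₁) = (954809, 50676);  954809² − 355·50676² = 1 ✓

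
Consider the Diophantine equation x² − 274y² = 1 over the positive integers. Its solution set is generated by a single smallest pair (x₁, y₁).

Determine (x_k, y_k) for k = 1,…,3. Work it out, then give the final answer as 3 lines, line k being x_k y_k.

3959299 239190
31352097142801 1894049455620
248264653730785753699 14998216231173381570

√274 = [16; 1,1,4,4,1,1,32, …], period ℓ=7 (odd) → k=13
step 0: (16, 1)  from 16·(1,0) + (0,1)
step 1: (17, 1)  from 1·(16,1) + (1,0)
…
step 7: (45802, 2767)  from 32·(1407,85) + (778,47)
step 8: (47209, 2852)  from 1·(45802,2767) + (1407,85)
…
step 10: (419253, 25328)  from 4·(93011,5619) + (47209,2852)
…
step 12: (2189276, 132259)  from 1·(1770023,106931) + (419253,25328)
step 13: (3959299, 239190)  from 1·(2189276,132259) + (1770023,106931)
→ (3959299, 239190).  Check: 3959299²=15676048571401, 274·239190²=15676048571400, difference 1.
(3959299+239190√274)^2 = 31352097142801 + 1894049455620√274
(3959299+239190√274)^3 = 248264653730785753699 + 14998216231173381570√274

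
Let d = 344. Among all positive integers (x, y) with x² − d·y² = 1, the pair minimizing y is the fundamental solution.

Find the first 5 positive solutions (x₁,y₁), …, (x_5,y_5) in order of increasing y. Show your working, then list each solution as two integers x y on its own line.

[18; 1,1,4,1,3,1,4,1,1,36] for √344; ℓ=10 ⇒ convergent index 9
a_0=18:  p_0=18·1+0=18,  q_0=18·0+1=1
a_1=1:  p_1=1·18+1=19,  q_1=1·1+0=1
a_2=1:  p_2=1·19+18=37,  q_2=1·1+1=2
…
a_5=3:  p_5=3·204+167=779,  q_5=3·11+9=42
a_6=1:  p_6=1·779+204=983,  q_6=1·42+11=53
a_7=4:  p_7=4·983+779=4711,  q_7=4·53+42=254
a_8=1:  p_8=1·4711+983=5694,  q_8=1·254+53=307
a_9=1:  p_9=1·5694+4711=10405,  q_9=1·307+254=561
fundamental: x₁=10405, y₁=561  (since 108264025 − 344·314721 = 1)
n=2: (10405,561)∘(10405,561) = (10405·10405+344·561·561, 10405·561+561·10405) = (216528049,11674410)
n=3: (216528049,11674410)∘(10405,561) = (10405·216528049+344·561·11674410, 10405·11674410+561·216528049) = (4505948689285,242944471539)
n=4: (4505948689285,242944471539)∘(10405,561) = (10405·4505948689285+344·561·242944471539, 10405·242944471539+561·4505948689285) = (93768792007492801,5055674441052180)
n=5: (93768792007492801,5055674441052180)∘(10405,561) = (10405·93768792007492801+344·561·5055674441052180, 10405·5055674441052180+561·93768792007492801) = (1951328557169976499525,105208584875351394261)

10405 561
216528049 11674410
4505948689285 242944471539
93768792007492801 5055674441052180
1951328557169976499525 105208584875351394261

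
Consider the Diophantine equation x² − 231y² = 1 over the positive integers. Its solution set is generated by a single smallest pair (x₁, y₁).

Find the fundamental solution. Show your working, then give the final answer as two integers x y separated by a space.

76 5

√231 = [15; 5,30, …], period ℓ=2 (even) → k=1
k=0  a_k=15  p_k/q_k = 15/1
k=1  a_k=5  p_k/q_k = 76/5
(x₁, y₁) = (76, 5);  76² − 231·5² = 1 ✓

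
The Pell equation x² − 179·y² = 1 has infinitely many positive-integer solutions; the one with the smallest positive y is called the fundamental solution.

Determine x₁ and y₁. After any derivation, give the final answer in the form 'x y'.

4190210 313191

√179 = [13; 2,1,1,1,3,…,1,2,26, …], period ℓ=14 (even) → k=13
k=0  a_k=13  p_k/q_k = 13/1
…
k=2  a_k=1  p_k/q_k = 40/3
…
k=4  a_k=1  p_k/q_k = 107/8
…
k=6  a_k=5  p_k/q_k = 2047/153
k=7  a_k=13  p_k/q_k = 26999/2018
…
k=12  a_k=1  p_k/q_k = 1588459/118727
k=13  a_k=2  p_k/q_k = 4190210/313191
→ (4190210, 313191).  Check: 4190210²=17557859844100, 179·313191²=17557859844099, difference 1.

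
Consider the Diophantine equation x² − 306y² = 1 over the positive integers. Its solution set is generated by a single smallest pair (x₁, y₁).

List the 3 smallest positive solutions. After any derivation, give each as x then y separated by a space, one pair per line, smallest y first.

35 2
2449 140
171395 9798

√306 = [17; 2,34, …], period ℓ=2 (even) → k=1
a_0=17:  p_0=17·1+0=17,  q_0=17·0+1=1
a_1=2:  p_1=2·17+1=35,  q_1=2·1+0=2
fundamental: x₁=35, y₁=2  (since 1225 − 306·4 = 1)
k=2:  x_2 = 35·35+306·2·2 = 2449,  y_2 = 35·2+2·35 = 140
k=3:  x_3 = 35·2449+306·2·140 = 171395,  y_3 = 35·140+2·2449 = 9798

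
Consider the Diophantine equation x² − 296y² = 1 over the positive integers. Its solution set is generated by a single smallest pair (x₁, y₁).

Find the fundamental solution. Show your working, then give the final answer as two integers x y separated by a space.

3699 215

[17; 4,1,7,1,4,34] for √296; ℓ=6 ⇒ convergent index 5
i=0: a=17 ⇒ p=17, q=1
i=1: a=4 ⇒ p=69, q=4
…
i=3: a=7 ⇒ p=671, q=39
i=4: a=1 ⇒ p=757, q=44
i=5: a=4 ⇒ p=3699, q=215
(x₁, y₁) = (3699, 215);  3699² − 296·215² = 1 ✓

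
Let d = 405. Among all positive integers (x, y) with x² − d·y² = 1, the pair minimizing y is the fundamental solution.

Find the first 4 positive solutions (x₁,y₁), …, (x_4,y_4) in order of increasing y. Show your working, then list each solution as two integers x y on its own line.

161 8
51841 2576
16692641 829464
5374978561 267084832

d=405: √d = [20; 8,40] (ℓ=2, even), read p_1/q_1
k=0  a_k=20  p_k/q_k = 20/1
k=1  a_k=8  p_k/q_k = 161/8
fundamental: x₁=161, y₁=8  (since 25921 − 405·64 = 1)
(x_2, y_2) = (161·161 + 405·8·8, 161·8 + 8·161) = (51841, 2576)
(x_3, y_3) = (161·51841 + 405·8·2576, 161·2576 + 8·51841) = (16692641, 829464)
(x_4, y_4) = (161·16692641 + 405·8·829464, 161·829464 + 8·16692641) = (5374978561, 267084832)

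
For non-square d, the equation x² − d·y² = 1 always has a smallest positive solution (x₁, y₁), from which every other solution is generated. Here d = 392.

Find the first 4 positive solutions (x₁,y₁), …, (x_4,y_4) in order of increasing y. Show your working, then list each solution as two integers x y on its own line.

99 5
19601 990
3880899 196015
768398401 38809980

√392 → a₀=19, period (1,3,1,38); ℓ=4 even so k=3
i=0: a=19 ⇒ p=19, q=1
i=1: a=1 ⇒ p=20, q=1
i=2: a=3 ⇒ p=79, q=4
i=3: a=1 ⇒ p=99, q=5
fundamental: x₁=99, y₁=5  (since 9801 − 392·25 = 1)
n=2: (99,5)∘(99,5) = (99·99+392·5·5, 99·5+5·99) = (19601,990)
n=3: (19601,990)∘(99,5) = (99·19601+392·5·990, 99·990+5·19601) = (3880899,196015)
n=4: (3880899,196015)∘(99,5) = (99·3880899+392·5·196015, 99·196015+5·3880899) = (768398401,38809980)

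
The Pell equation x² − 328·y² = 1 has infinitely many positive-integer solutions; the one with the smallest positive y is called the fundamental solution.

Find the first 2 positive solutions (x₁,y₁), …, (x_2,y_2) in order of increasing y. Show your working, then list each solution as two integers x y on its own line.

[18; 9,36] for √328; ℓ=2 ⇒ convergent index 1
a_0=18:  p_0=18·1+0=18,  q_0=18·0+1=1
a_1=9:  p_1=9·18+1=163,  q_1=9·1+0=9
→ (163, 9).  Check: 163²=26569, 328·9²=26568, difference 1.
(x_2, y_2) = (163·163 + 328·9·9, 163·9 + 9·163) = (53137, 2934)

163 9
53137 2934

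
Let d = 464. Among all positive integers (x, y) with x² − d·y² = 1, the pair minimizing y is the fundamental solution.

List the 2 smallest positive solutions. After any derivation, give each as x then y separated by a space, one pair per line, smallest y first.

d=464: √d = [21; 1,1,5,1,1,1,5,1,1,42] (ℓ=10, even), read p_9/q_9
i=0: a=21 ⇒ p=21, q=1
i=1: a=1 ⇒ p=22, q=1
i=2: a=1 ⇒ p=43, q=2
i=3: a=5 ⇒ p=237, q=11
…
i=5: a=1 ⇒ p=517, q=24
…
i=7: a=5 ⇒ p=4502, q=209
i=8: a=1 ⇒ p=5299, q=246
i=9: a=1 ⇒ p=9801, q=455
(x₁, y₁) = (9801, 455);  9801² − 464·455² = 1 ✓
n=2: (9801,455)∘(9801,455) = (9801·9801+464·455·455, 9801·455+455·9801) = (192119201,8918910)

9801 455
192119201 8918910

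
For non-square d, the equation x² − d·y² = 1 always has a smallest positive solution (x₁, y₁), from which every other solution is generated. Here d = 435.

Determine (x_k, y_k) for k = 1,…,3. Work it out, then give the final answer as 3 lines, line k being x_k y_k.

146 7
42631 2044
12448106 596841

d=435: √d = [20; 1,5,1,40] (ℓ=4, even), read p_3/q_3
k=0  a_k=20  p_k/q_k = 20/1
k=1  a_k=1  p_k/q_k = 21/1
k=2  a_k=5  p_k/q_k = 125/6
k=3  a_k=1  p_k/q_k = 146/7
→ (146, 7).  Check: 146²=21316, 435·7²=21315, difference 1.
(146+7√435)^2 = 42631 + 2044√435
(146+7√435)^3 = 12448106 + 596841√435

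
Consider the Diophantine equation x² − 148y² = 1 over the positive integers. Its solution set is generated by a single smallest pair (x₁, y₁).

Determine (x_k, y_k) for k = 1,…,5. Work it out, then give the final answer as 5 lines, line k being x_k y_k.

73 6
10657 876
1555849 127890
227143297 18671064
33161365513 2725847454

[12; 6,24] for √148; ℓ=2 ⇒ convergent index 1
i=0: a=12 ⇒ p=12, q=1
i=1: a=6 ⇒ p=73, q=6
(x₁, y₁) = (73, 6);  73² − 148·6² = 1 ✓
(73+6√148)^2 = 10657 + 876√148
(73+6√148)^3 = 1555849 + 127890√148
(73+6√148)^4 = 227143297 + 18671064√148
(73+6√148)^5 = 33161365513 + 2725847454√148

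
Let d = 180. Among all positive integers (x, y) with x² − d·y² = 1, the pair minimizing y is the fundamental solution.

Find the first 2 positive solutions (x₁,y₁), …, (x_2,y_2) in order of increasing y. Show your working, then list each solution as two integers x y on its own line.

161 12
51841 3864

√180 → a₀=13, period (2,2,2,26); ℓ=4 even so k=3
i=0: a=13 ⇒ p=13, q=1
i=1: a=2 ⇒ p=27, q=2
i=2: a=2 ⇒ p=67, q=5
i=3: a=2 ⇒ p=161, q=12
fundamental: x₁=161, y₁=12  (since 25921 − 180·144 = 1)
(x_2, y_2) = (161·161 + 180·12·12, 161·12 + 12·161) = (51841, 3864)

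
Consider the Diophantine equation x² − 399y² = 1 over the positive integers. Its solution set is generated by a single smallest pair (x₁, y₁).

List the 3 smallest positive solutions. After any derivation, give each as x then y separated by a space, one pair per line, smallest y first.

20 1
799 40
31940 1599

[19; 1,38] for √399; ℓ=2 ⇒ convergent index 1
a_0=19:  p_0=19·1+0=19,  q_0=19·0+1=1
a_1=1:  p_1=1·19+1=20,  q_1=1·1+0=1
→ (20, 1).  Check: 20²=400, 399·1²=399, difference 1.
k=2:  x_2 = 20·20+399·1·1 = 799,  y_2 = 20·1+1·20 = 40
k=3:  x_3 = 20·799+399·1·40 = 31940,  y_3 = 20·40+1·799 = 1599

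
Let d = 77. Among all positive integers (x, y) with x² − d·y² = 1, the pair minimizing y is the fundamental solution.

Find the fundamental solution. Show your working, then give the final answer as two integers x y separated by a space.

351 40

[8; 1,3,2,3,1,16] for √77; ℓ=6 ⇒ convergent index 5
step 0: (8, 1)  from 8·(1,0) + (0,1)
…
step 2: (35, 4)  from 3·(9,1) + (8,1)
step 3: (79, 9)  from 2·(35,4) + (9,1)
step 4: (272, 31)  from 3·(79,9) + (35,4)
step 5: (351, 40)  from 1·(272,31) + (79,9)
→ (351, 40).  Check: 351²=123201, 77·40²=123200, difference 1.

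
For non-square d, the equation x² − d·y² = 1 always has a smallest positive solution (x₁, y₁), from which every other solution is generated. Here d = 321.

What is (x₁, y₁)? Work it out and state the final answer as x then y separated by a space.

√321 = [17; 1,10,1,34, …], period ℓ=4 (even) → k=3
step 0: (17, 1)  from 17·(1,0) + (0,1)
step 1: (18, 1)  from 1·(17,1) + (1,0)
step 2: (197, 11)  from 10·(18,1) + (17,1)
step 3: (215, 12)  from 1·(197,11) + (18,1)
→ (215, 12).  Check: 215²=46225, 321·12²=46224, difference 1.

215 12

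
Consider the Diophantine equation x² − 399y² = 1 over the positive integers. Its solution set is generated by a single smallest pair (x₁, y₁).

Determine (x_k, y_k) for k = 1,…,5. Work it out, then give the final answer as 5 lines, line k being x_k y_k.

20 1
799 40
31940 1599
1276801 63920
51040100 2555201

√399 = [19; 1,38, …], period ℓ=2 (even) → k=1
k=0  a_k=19  p_k/q_k = 19/1
k=1  a_k=1  p_k/q_k = 20/1
fundamental: x₁=20, y₁=1  (since 400 − 399·1 = 1)
k=2:  x_2 = 20·20+399·1·1 = 799,  y_2 = 20·1+1·20 = 40
k=3:  x_3 = 20·799+399·1·40 = 31940,  y_3 = 20·40+1·799 = 1599
k=4:  x_4 = 20·31940+399·1·1599 = 1276801,  y_4 = 20·1599+1·31940 = 63920
k=5:  x_5 = 20·1276801+399·1·63920 = 51040100,  y_5 = 20·63920+1·1276801 = 2555201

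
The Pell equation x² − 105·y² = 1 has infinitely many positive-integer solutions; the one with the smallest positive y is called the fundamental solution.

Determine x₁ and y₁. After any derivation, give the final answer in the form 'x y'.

√105 = [10; 4,20, …], period ℓ=2 (even) → k=1
a_0=10:  p_0=10·1+0=10,  q_0=10·0+1=1
a_1=4:  p_1=4·10+1=41,  q_1=4·1+0=4
→ (41, 4).  Check: 41²=1681, 105·4²=1680, difference 1.

41 4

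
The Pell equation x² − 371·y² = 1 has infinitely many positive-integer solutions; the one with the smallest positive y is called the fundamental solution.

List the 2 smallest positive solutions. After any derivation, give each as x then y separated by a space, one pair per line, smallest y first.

d=371: √d = [19; 3,1,4,1,3,38] (ℓ=6, even), read p_5/q_5
i=0: a=19 ⇒ p=19, q=1
…
i=2: a=1 ⇒ p=77, q=4
…
i=4: a=1 ⇒ p=443, q=23
i=5: a=3 ⇒ p=1695, q=88
(x₁, y₁) = (1695, 88);  1695² − 371·88² = 1 ✓
k=2:  x_2 = 1695·1695+371·88·88 = 5746049,  y_2 = 1695·88+88·1695 = 298320

1695 88
5746049 298320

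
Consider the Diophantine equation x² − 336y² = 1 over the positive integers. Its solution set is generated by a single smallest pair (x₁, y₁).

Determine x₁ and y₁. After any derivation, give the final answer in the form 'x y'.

55 3

√336 → a₀=18, period (3,36); ℓ=2 even so k=1
a_0=18:  p_0=18·1+0=18,  q_0=18·0+1=1
a_1=3:  p_1=3·18+1=55,  q_1=3·1+0=3
fundamental: x₁=55, y₁=3  (since 3025 − 336·9 = 1)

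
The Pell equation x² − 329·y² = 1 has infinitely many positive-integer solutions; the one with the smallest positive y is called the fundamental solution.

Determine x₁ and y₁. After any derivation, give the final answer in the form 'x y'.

2376415 131016

√329 = [18; 7,4,2,1,1,4,1,1,2,4,7,36, …], period ℓ=12 (even) → k=11
a_0=18:  p_0=18·1+0=18,  q_0=18·0+1=1
a_1=7:  p_1=7·18+1=127,  q_1=7·1+0=7
…
a_3=2:  p_3=2·526+127=1179,  q_3=2·29+7=65
…
a_8=1:  p_8=1·16125+13241=29366,  q_8=1·889+730=1619
…
a_10=4:  p_10=4·74857+29366=328794,  q_10=4·4127+1619=18127
a_11=7:  p_11=7·328794+74857=2376415,  q_11=7·18127+4127=131016
(x₁, y₁) = (2376415, 131016);  2376415² − 329·131016² = 1 ✓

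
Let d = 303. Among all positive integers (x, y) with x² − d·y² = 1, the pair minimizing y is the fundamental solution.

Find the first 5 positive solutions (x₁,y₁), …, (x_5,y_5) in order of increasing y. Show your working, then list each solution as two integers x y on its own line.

2524 145
12741151 731960
64317327724 3694933935
324673857609601 18652025771920
1638953568895938124 94155422401718225

d=303: √d = [17; 2,2,5,2,2,34] (ℓ=6, even), read p_5/q_5
k=0  a_k=17  p_k/q_k = 17/1
k=1  a_k=2  p_k/q_k = 35/2
…
k=4  a_k=2  p_k/q_k = 1027/59
k=5  a_k=2  p_k/q_k = 2524/145
(x₁, y₁) = (2524, 145);  2524² − 303·145² = 1 ✓
n=2: (2524,145)∘(2524,145) = (2524·2524+303·145·145, 2524·145+145·2524) = (12741151,731960)
n=3: (12741151,731960)∘(2524,145) = (2524·12741151+303·145·731960, 2524·731960+145·12741151) = (64317327724,3694933935)
n=4: (64317327724,3694933935)∘(2524,145) = (2524·64317327724+303·145·3694933935, 2524·3694933935+145·64317327724) = (324673857609601,18652025771920)
n=5: (324673857609601,18652025771920)∘(2524,145) = (2524·324673857609601+303·145·18652025771920, 2524·18652025771920+145·324673857609601) = (1638953568895938124,94155422401718225)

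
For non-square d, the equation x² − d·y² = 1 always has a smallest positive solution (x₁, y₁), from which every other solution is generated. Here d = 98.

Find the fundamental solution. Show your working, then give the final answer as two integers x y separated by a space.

99 10

d=98: √d = [9; 1,8,1,18] (ℓ=4, even), read p_3/q_3
k=0  a_k=9  p_k/q_k = 9/1
…
k=2  a_k=8  p_k/q_k = 89/9
k=3  a_k=1  p_k/q_k = 99/10
fundamental: x₁=99, y₁=10  (since 9801 − 98·100 = 1)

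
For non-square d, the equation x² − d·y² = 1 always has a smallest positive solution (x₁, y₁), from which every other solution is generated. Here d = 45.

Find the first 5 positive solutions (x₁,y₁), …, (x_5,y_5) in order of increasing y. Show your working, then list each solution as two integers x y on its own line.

161 24
51841 7728
16692641 2488392
5374978561 801254496
1730726404001 258001459320

[6; 1,2,2,2,1,12] for √45; ℓ=6 ⇒ convergent index 5
i=0: a=6 ⇒ p=6, q=1
…
i=2: a=2 ⇒ p=20, q=3
…
i=4: a=2 ⇒ p=114, q=17
i=5: a=1 ⇒ p=161, q=24
fundamental: x₁=161, y₁=24  (since 25921 − 45·576 = 1)
(161+24√45)^2 = 51841 + 7728√45
(161+24√45)^3 = 16692641 + 2488392√45
(161+24√45)^4 = 5374978561 + 801254496√45
(161+24√45)^5 = 1730726404001 + 258001459320√45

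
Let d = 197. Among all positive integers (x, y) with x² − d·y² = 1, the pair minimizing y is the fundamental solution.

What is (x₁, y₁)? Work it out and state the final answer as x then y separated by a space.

[14; 28] for √197; ℓ=1 ⇒ convergent index 1
step 0: (14, 1)  from 14·(1,0) + (0,1)
step 1: (393, 28)  from 28·(14,1) + (1,0)
fundamental: x₁=393, y₁=28  (since 154449 − 197·784 = 1)

393 28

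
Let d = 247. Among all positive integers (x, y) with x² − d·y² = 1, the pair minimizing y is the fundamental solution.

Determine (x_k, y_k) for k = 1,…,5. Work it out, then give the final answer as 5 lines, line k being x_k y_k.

85292 5427
14549450527 925759368
2481903468612476 157919736025485
423373021275241155457 26938580249245573872
72220663458733833793864412 4595290773079387237355763

[15; 1,2,1,1,9,1,9,1,1,2,1,30] for √247; ℓ=12 ⇒ convergent index 11
a_0=15:  p_0=15·1+0=15,  q_0=15·0+1=1
a_1=1:  p_1=1·15+1=16,  q_1=1·1+0=1
a_2=2:  p_2=2·16+15=47,  q_2=2·1+1=3
a_3=1:  p_3=1·47+16=63,  q_3=1·3+1=4
…
a_6=1:  p_6=1·1053+110=1163,  q_6=1·67+7=74
a_7=9:  p_7=9·1163+1053=11520,  q_7=9·74+67=733
a_8=1:  p_8=1·11520+1163=12683,  q_8=1·733+74=807
…
a_10=2:  p_10=2·24203+12683=61089,  q_10=2·1540+807=3887
a_11=1:  p_11=1·61089+24203=85292,  q_11=1·3887+1540=5427
→ (85292, 5427).  Check: 85292²=7274725264, 247·5427²=7274725263, difference 1.
(85292+5427√247)^2 = 14549450527 + 925759368√247
(85292+5427√247)^3 = 2481903468612476 + 157919736025485√247
(85292+5427√247)^4 = 423373021275241155457 + 26938580249245573872√247
(85292+5427√247)^5 = 72220663458733833793864412 + 4595290773079387237355763√247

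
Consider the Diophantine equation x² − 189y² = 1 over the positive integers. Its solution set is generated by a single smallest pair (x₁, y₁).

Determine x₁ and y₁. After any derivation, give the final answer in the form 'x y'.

√189 → a₀=13, period (1,2,1,26); ℓ=4 even so k=3
i=0: a=13 ⇒ p=13, q=1
i=1: a=1 ⇒ p=14, q=1
i=2: a=2 ⇒ p=41, q=3
i=3: a=1 ⇒ p=55, q=4
→ (55, 4).  Check: 55²=3025, 189·4²=3024, difference 1.

55 4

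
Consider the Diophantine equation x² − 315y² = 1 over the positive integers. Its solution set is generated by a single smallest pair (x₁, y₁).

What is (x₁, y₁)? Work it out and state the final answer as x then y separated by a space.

71 4

d=315: √d = [17; 1,2,1,34] (ℓ=4, even), read p_3/q_3
k=0  a_k=17  p_k/q_k = 17/1
k=1  a_k=1  p_k/q_k = 18/1
k=2  a_k=2  p_k/q_k = 53/3
k=3  a_k=1  p_k/q_k = 71/4
→ (71, 4).  Check: 71²=5041, 315·4²=5040, difference 1.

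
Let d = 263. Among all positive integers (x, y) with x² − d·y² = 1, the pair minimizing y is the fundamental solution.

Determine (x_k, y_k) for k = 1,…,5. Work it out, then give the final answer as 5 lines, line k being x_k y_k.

139128 8579
38713200767 2387158224
10772180392483224 664241098768765
2997423827252098776577 184829071176614315616
834051164465087816782726488 51429798028655751907276931

d=263: √d = [16; 4,1,1,1,1,15,1,1,1,1,4,32] (ℓ=12, even), read p_11/q_11
a_0=16:  p_0=16·1+0=16,  q_0=16·0+1=1
a_1=4:  p_1=4·16+1=65,  q_1=4·1+0=4
a_2=1:  p_2=1·65+16=81,  q_2=1·4+1=5
…
a_4=1:  p_4=1·146+81=227,  q_4=1·9+5=14
…
a_8=1:  p_8=1·6195+5822=12017,  q_8=1·382+359=741
a_9=1:  p_9=1·12017+6195=18212,  q_9=1·741+382=1123
a_10=1:  p_10=1·18212+12017=30229,  q_10=1·1123+741=1864
a_11=4:  p_11=4·30229+18212=139128,  q_11=4·1864+1123=8579
fundamental: x₁=139128, y₁=8579  (since 19356600384 − 263·73599241 = 1)
(139128+8579√263)^2 = 38713200767 + 2387158224√263
(139128+8579√263)^3 = 10772180392483224 + 664241098768765√263
(139128+8579√263)^4 = 2997423827252098776577 + 184829071176614315616√263
(139128+8579√263)^5 = 834051164465087816782726488 + 51429798028655751907276931√263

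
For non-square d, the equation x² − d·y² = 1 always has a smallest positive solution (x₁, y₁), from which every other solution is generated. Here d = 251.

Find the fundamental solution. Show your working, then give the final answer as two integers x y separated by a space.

3674890 231957

[15; 1,5,2,1,2,…,5,1,30] for √251; ℓ=14 ⇒ convergent index 13
a_0=15:  p_0=15·1+0=15,  q_0=15·0+1=1
a_1=1:  p_1=1·15+1=16,  q_1=1·1+0=1
…
a_3=2:  p_3=2·95+16=206,  q_3=2·6+1=13
a_4=1:  p_4=1·206+95=301,  q_4=1·13+6=19
a_5=2:  p_5=2·301+206=808,  q_5=2·19+13=51
a_6=2:  p_6=2·808+301=1917,  q_6=2·51+19=121
…
a_9=2:  p_9=2·61043+29563=151649,  q_9=2·3853+1866=9572
a_10=1:  p_10=1·151649+61043=212692,  q_10=1·9572+3853=13425
a_11=2:  p_11=2·212692+151649=577033,  q_11=2·13425+9572=36422
a_12=5:  p_12=5·577033+212692=3097857,  q_12=5·36422+13425=195535
a_13=1:  p_13=1·3097857+577033=3674890,  q_13=1·195535+36422=231957
fundamental: x₁=3674890, y₁=231957  (since 13504816512100 − 251·53804049849 = 1)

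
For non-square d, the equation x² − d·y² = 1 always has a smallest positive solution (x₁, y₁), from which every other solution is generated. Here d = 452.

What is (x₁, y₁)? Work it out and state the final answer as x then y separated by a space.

√452 = [21; 3,1,5,3,10,3,5,1,3,42, …], period ℓ=10 (even) → k=9
i=0: a=21 ⇒ p=21, q=1
i=1: a=3 ⇒ p=64, q=3
i=2: a=1 ⇒ p=85, q=4
…
i=4: a=3 ⇒ p=1552, q=73
i=5: a=10 ⇒ p=16009, q=753
…
i=8: a=1 ⇒ p=313483, q=14745
i=9: a=3 ⇒ p=1204353, q=56648
fundamental: x₁=1204353, y₁=56648  (since 1450466148609 − 452·3208995904 = 1)

1204353 56648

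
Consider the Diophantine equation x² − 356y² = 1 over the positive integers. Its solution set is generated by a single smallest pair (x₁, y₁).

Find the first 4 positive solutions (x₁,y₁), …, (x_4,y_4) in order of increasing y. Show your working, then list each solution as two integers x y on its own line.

500001 26500
500002000001 26500053000
500003000004500001 26500106000079500
500004000010000008000001 26500159000265000106000

√356 → a₀=18, period (1,6,1,1,2,…,6,1,36); ℓ=14 even so k=13
i=0: a=18 ⇒ p=18, q=1
i=1: a=1 ⇒ p=19, q=1
…
i=5: a=2 ⇒ p=717, q=38
i=6: a=1 ⇒ p=1000, q=53
…
i=8: a=1 ⇒ p=9717, q=515
i=9: a=2 ⇒ p=28151, q=1492
i=10: a=1 ⇒ p=37868, q=2007
…
i=12: a=6 ⇒ p=433982, q=23001
i=13: a=1 ⇒ p=500001, q=26500
→ (500001, 26500).  Check: 500001²=250001000001, 356·26500²=250001000000, difference 1.
(x_2, y_2) = (500001·500001 + 356·26500·26500, 500001·26500 + 26500·500001) = (500002000001, 26500053000)
(x_3, y_3) = (500001·500002000001 + 356·26500·26500053000, 500001·26500053000 + 26500·500002000001) = (500003000004500001, 26500106000079500)
(x_4, y_4) = (500001·500003000004500001 + 356·26500·26500106000079500, 500001·26500106000079500 + 26500·500003000004500001) = (500004000010000008000001, 26500159000265000106000)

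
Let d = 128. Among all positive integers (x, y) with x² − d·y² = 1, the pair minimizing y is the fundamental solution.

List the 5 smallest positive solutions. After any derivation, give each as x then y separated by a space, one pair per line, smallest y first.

577 51
665857 58854
768398401 67917465
886731088897 78376695756
1023286908188737 90446638984959

√128 = [11; 3,5,3,22, …], period ℓ=4 (even) → k=3
i=0: a=11 ⇒ p=11, q=1
…
i=2: a=5 ⇒ p=181, q=16
i=3: a=3 ⇒ p=577, q=51
→ (577, 51).  Check: 577²=332929, 128·51²=332928, difference 1.
n=2: (577,51)∘(577,51) = (577·577+128·51·51, 577·51+51·577) = (665857,58854)
n=3: (665857,58854)∘(577,51) = (577·665857+128·51·58854, 577·58854+51·665857) = (768398401,67917465)
n=4: (768398401,67917465)∘(577,51) = (577·768398401+128·51·67917465, 577·67917465+51·768398401) = (886731088897,78376695756)
n=5: (886731088897,78376695756)∘(577,51) = (577·886731088897+128·51·78376695756, 577·78376695756+51·886731088897) = (1023286908188737,90446638984959)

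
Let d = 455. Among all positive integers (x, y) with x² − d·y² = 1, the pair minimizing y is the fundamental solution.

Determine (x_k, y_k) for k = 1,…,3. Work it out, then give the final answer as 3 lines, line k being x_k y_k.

64 3
8191 384
1048384 49149

d=455: √d = [21; 3,42] (ℓ=2, even), read p_1/q_1
k=0  a_k=21  p_k/q_k = 21/1
k=1  a_k=3  p_k/q_k = 64/3
→ (64, 3).  Check: 64²=4096, 455·3²=4095, difference 1.
(x_2, y_2) = (64·64 + 455·3·3, 64·3 + 3·64) = (8191, 384)
(x_3, y_3) = (64·8191 + 455·3·384, 64·384 + 3·8191) = (1048384, 49149)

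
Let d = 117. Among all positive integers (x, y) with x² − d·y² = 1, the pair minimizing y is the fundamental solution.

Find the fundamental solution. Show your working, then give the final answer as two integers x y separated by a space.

649 60

d=117: √d = [10; 1,4,2,4,1,20] (ℓ=6, even), read p_5/q_5
k=0  a_k=10  p_k/q_k = 10/1
…
k=2  a_k=4  p_k/q_k = 54/5
…
k=4  a_k=4  p_k/q_k = 530/49
k=5  a_k=1  p_k/q_k = 649/60
→ (649, 60).  Check: 649²=421201, 117·60²=421200, difference 1.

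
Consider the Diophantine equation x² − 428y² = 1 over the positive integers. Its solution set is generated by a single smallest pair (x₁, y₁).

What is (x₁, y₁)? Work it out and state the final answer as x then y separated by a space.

√428 → a₀=20, period (1,2,4,1,5,10,5,1,4,2,1,40); ℓ=12 even so k=11
k=0  a_k=20  p_k/q_k = 20/1
k=1  a_k=1  p_k/q_k = 21/1
k=2  a_k=2  p_k/q_k = 62/3
k=3  a_k=4  p_k/q_k = 269/13
k=4  a_k=1  p_k/q_k = 331/16
k=5  a_k=5  p_k/q_k = 1924/93
k=6  a_k=10  p_k/q_k = 19571/946
k=7  a_k=5  p_k/q_k = 99779/4823
…
k=9  a_k=4  p_k/q_k = 577179/27899
k=10  a_k=2  p_k/q_k = 1273708/61567
k=11  a_k=1  p_k/q_k = 1850887/89466
→ (1850887, 89466).  Check: 1850887²=3425782686769, 428·89466²=3425782686768, difference 1.

1850887 89466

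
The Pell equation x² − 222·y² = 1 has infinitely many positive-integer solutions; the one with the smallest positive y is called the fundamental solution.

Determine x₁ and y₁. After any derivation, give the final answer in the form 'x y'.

149 10

√222 = [14; 1,8,1,28, …], period ℓ=4 (even) → k=3
step 0: (14, 1)  from 14·(1,0) + (0,1)
…
step 2: (134, 9)  from 8·(15,1) + (14,1)
step 3: (149, 10)  from 1·(134,9) + (15,1)
→ (149, 10).  Check: 149²=22201, 222·10²=22200, difference 1.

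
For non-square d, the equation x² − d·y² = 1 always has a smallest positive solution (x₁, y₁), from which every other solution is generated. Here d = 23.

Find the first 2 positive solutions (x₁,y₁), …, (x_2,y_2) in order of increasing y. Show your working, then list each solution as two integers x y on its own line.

d=23: √d = [4; 1,3,1,8] (ℓ=4, even), read p_3/q_3
k=0  a_k=4  p_k/q_k = 4/1
…
k=2  a_k=3  p_k/q_k = 19/4
k=3  a_k=1  p_k/q_k = 24/5
(x₁, y₁) = (24, 5);  24² − 23·5² = 1 ✓
(24+5√23)^2 = 1151 + 240√23

24 5
1151 240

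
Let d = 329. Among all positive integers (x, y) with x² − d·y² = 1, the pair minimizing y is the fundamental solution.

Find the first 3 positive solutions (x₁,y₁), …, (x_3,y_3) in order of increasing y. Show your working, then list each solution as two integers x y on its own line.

2376415 131016
11294696504449 622696775280
53681772387237964255 2959571914453911384

[18; 7,4,2,1,1,4,1,1,2,4,7,36] for √329; ℓ=12 ⇒ convergent index 11
k=0  a_k=18  p_k/q_k = 18/1
…
k=5  a_k=1  p_k/q_k = 2884/159
…
k=8  a_k=1  p_k/q_k = 29366/1619
…
k=10  a_k=4  p_k/q_k = 328794/18127
k=11  a_k=7  p_k/q_k = 2376415/131016
→ (2376415, 131016).  Check: 2376415²=5647348252225, 329·131016²=5647348252224, difference 1.
k=2:  x_2 = 2376415·2376415+329·131016·131016 = 11294696504449,  y_2 = 2376415·131016+131016·2376415 = 622696775280
k=3:  x_3 = 2376415·11294696504449+329·131016·622696775280 = 53681772387237964255,  y_3 = 2376415·622696775280+131016·11294696504449 = 2959571914453911384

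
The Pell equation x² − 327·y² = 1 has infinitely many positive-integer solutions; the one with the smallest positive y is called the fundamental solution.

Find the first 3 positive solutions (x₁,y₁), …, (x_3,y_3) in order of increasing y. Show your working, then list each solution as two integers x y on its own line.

217 12
94177 5208
40872601 2260260

√327 = [18; 12,36, …], period ℓ=2 (even) → k=1
k=0  a_k=18  p_k/q_k = 18/1
k=1  a_k=12  p_k/q_k = 217/12
→ (217, 12).  Check: 217²=47089, 327·12²=47088, difference 1.
k=2:  x_2 = 217·217+327·12·12 = 94177,  y_2 = 217·12+12·217 = 5208
k=3:  x_3 = 217·94177+327·12·5208 = 40872601,  y_3 = 217·5208+12·94177 = 2260260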